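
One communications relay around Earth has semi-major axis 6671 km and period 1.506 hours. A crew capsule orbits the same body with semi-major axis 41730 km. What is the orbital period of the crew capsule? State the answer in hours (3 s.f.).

T₂ ≈ 23.6 hours

Kepler's third law: T² ∝ a³, so T₂ = T₁ (a₂/a₁)^(3/2).
a₂/a₁ = 6.255, (a₂/a₁)^(3/2) = 15.65.
T₂ = 1.506 × 15.65 = 23.56 hours.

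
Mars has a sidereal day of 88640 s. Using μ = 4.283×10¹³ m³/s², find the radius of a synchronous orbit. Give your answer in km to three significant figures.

A synchronous orbit has period T, so by Kepler's third law a = (μT²/4π²)^(1/3).
μT²/4π² = 4.283×10¹³ × (8.864×10⁴)² / 39.48 = 8.524×10²¹ m³.
a = 2.043×10⁷ m = 20428 km.

r_sync ≈ 20400 km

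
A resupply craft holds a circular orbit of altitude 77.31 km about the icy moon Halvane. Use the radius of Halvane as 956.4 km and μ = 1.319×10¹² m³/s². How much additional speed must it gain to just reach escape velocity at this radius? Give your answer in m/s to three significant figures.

r = 956.4 + 77.31 = 1033.7 km = 1.0337×10⁶ m.
Circular speed v_c = √(μ/r) = 1130 m/s.
Escape speed v_esc = √(2μ/r) = √2 × v_c = 1597 m/s.
Δv = v_esc − v_c = 467.9 m/s.

Δv ≈ 468 m/s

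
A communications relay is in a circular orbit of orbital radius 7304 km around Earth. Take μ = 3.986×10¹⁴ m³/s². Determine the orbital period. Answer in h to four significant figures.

r = 7304 km = 7.304×10⁶ m.
Kepler's third law: T = 2π√(r³/μ) = 2π√((7.304×10⁶)³ / 3.986×10¹⁴).
r³/μ = 9.776×10⁵ s², so T = 2π × 9.887×10² = 6.212×10³ s.
Converting: 6.212×10³ s ÷ 3600 = 1.726 h.

T ≈ 1.726 h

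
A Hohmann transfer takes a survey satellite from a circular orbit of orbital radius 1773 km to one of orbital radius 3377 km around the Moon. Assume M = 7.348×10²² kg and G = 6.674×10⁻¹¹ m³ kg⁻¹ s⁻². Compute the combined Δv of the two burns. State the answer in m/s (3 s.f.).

Δv_total ≈ 447 m/s

μ = GM = 6.674×10⁻¹¹ × 7.348×10²² = 4.904×10¹² m³/s².
r₁ = 1773 km = 1.773×10⁶ m.
r₂ = 3377 km = 3.377×10⁶ m.
Transfer ellipse a_t = (r₁ + r₂)/2 = 2.575×10⁶ m.
At r₁: circular v_c1 = √(μ/r₁) = 1663 m/s; transfer-perilune v_p = √[μ(2/r₁ − 1/a_t)] = 1905 m/s.
Δv₁ = v_p − v_c1 = 241.5 m/s.
At r₂: circular v_c2 = √(μ/r₂) = 1205 m/s; transfer-apolune v_a = √[μ(2/r₂ − 1/a_t)] = 999.9 m/s.
Δv₂ = v_c2 − v_a = 205.1 m/s.
Total Δv = Δv₁ + Δv₂ = 446.6 m/s.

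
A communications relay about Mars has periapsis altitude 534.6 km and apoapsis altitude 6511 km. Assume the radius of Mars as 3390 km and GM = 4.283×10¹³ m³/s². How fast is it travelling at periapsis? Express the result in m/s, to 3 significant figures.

v ≈ 3950 m/s

r_p = 3390 + 534.6 = 3924.6 km = 3.9246×10⁶ m.
r_a = 3390 + 6511 = 9901.0 km = 9.9010×10⁶ m.
Semi-major axis a = (r_p + r_a)/2 = 6912.8 km = 6.913×10⁶ m.
Vis-viva: v² = μ(2/r − 1/a) = 4.283×10¹³ × (5.096×10⁻⁷ − 1.447×10⁻⁷) = 1.563×10⁷ m²/s².
v = 3954 m/s.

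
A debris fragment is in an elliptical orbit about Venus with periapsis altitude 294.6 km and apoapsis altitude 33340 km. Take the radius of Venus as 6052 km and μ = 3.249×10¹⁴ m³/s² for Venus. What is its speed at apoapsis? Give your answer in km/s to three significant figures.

v ≈ 1.51 km/s

r_p = 6052 + 294.6 = 6346.6 km = 6.3466×10⁶ m.
r_a = 6052 + 33340 = 39392 km = 3.9392×10⁷ m.
Semi-major axis a = (r_p + r_a)/2 = 22869 km = 2.287×10⁷ m.
Vis-viva: v² = μ(2/r − 1/a) = 3.249×10¹⁴ × (5.077×10⁻⁸ − 4.373×10⁻⁸) = 2.289×10⁶ m²/s².
v = 1513 m/s = 1.513 km/s.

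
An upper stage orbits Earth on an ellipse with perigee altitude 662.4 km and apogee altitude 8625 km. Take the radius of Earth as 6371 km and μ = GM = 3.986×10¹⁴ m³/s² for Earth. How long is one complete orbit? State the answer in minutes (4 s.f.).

r_p = 6371 + 662.4 = 7033.4 km = 7.0334×10⁶ m.
r_a = 6371 + 8625 = 14996 km = 1.4996×10⁷ m.
Semi-major axis a = (r_p + r_a)/2 = (7033.4 + 14996)/2 = 11015 km = 1.101×10⁷ m.
By Kepler's third law T = 2π√(a³/μ) = 2π × 1.831×10³ = 1.150×10⁴ s.
= 191.7 minutes.

T ≈ 191.7 minutes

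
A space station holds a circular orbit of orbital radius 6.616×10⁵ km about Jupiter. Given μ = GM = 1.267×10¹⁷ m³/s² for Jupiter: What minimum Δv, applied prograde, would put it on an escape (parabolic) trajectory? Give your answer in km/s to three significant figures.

r = 6.616×10⁵ km = 6.616×10⁸ m.
Circular speed v_c = √(μ/r) = 13840 m/s.
Escape speed v_esc = √(2μ/r) = √2 × v_c = 19570 m/s.
Δv = v_esc − v_c = 5732 m/s = 5.732 km/s.

Δv ≈ 5.73 km/s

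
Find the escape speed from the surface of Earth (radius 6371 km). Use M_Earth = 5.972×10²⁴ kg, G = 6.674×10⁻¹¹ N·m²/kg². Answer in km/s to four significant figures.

v_esc ≈ 11.19 km/s

μ = GM = 6.674×10⁻¹¹ × 5.972×10²⁴ = 3.986×10¹⁴ m³/s².
r = R = 6.371×10⁶ m.
Escape speed v_esc = √(2μ/r) = √(2 × 3.986×10¹⁴ / 6.371×10⁶) = √(1.251×10⁸) = 11190 m/s.
= 11.19 km/s.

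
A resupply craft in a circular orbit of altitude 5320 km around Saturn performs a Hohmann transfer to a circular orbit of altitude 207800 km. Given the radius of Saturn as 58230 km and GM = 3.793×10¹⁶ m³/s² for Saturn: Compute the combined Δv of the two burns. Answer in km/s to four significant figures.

Δv_total ≈ 11.14 km/s

r₁ = 58230 + 5320 = 63550 km = 6.3550×10⁷ m.
r₂ = 58230 + 207800 = 266030 km = 2.6603×10⁸ m.
Transfer ellipse a_t = (r₁ + r₂)/2 = 1.648×10⁸ m.
At r₁: circular v_c1 = √(μ/r₁) = 24430 m/s; transfer-perikrone v_p = √[μ(2/r₁ − 1/a_t)] = 31040 m/s.
Δv₁ = v_p − v_c1 = 6610 m/s.
At r₂: circular v_c2 = √(μ/r₂) = 11940 m/s; transfer-apokrone v_a = √[μ(2/r₂ − 1/a_t)] = 7415 m/s.
Δv₂ = v_c2 − v_a = 4525 m/s.
Total Δv = Δv₁ + Δv₂ = 11140 m/s = 11.14 km/s.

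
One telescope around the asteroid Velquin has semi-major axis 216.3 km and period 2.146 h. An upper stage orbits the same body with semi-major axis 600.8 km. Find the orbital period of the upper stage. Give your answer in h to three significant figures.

T₂ ≈ 9.93 h

Kepler's third law: T² ∝ a³, so T₂ = T₁ (a₂/a₁)^(3/2).
a₂/a₁ = 2.778, (a₂/a₁)^(3/2) = 4.629.
T₂ = 2.146 × 4.629 = 9.934 h.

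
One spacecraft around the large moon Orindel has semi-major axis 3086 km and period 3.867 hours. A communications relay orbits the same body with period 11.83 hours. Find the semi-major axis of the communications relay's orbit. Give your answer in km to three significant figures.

Kepler's third law: a³ ∝ T², so a₂ = a₁ (T₂/T₁)^(2/3).
T₂/T₁ = 3.059, (T₂/T₁)^(2/3) = 2.107.
a₂ = 3086 × 2.107 = 6503 km.

a₂ ≈ 6500 km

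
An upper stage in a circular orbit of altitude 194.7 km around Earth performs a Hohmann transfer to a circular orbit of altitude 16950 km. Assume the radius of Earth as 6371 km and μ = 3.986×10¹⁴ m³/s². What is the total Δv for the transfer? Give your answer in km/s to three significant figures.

r₁ = 6371 + 194.7 = 6565.7 km = 6.5657×10⁶ m.
r₂ = 6371 + 16950 = 23321 km = 2.3321×10⁷ m.
Transfer ellipse a_t = (r₁ + r₂)/2 = 1.494×10⁷ m.
At r₁: circular v_c1 = √(μ/r₁) = 7792 m/s; transfer-perigee v_p = √[μ(2/r₁ − 1/a_t)] = 9734 m/s.
Δv₁ = v_p − v_c1 = 1942 m/s.
At r₂: circular v_c2 = √(μ/r₂) = 4134 m/s; transfer-apogee v_a = √[μ(2/r₂ − 1/a_t)] = 2740 m/s.
Δv₂ = v_c2 − v_a = 1394 m/s.
Total Δv = Δv₁ + Δv₂ = 3336 m/s = 3.336 km/s.

Δv_total ≈ 3.34 km/s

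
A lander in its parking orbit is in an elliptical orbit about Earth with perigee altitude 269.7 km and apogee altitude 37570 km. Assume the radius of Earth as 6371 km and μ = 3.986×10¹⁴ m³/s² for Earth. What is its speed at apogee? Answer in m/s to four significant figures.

r_p = 6371 + 269.7 = 6640.7 km = 6.6407×10⁶ m.
r_a = 6371 + 37570 = 43941 km = 4.3941×10⁷ m.
Semi-major axis a = (r_p + r_a)/2 = 25291 km = 2.529×10⁷ m.
Vis-viva: v² = μ(2/r − 1/a) = 3.986×10¹⁴ × (4.552×10⁻⁸ − 3.954×10⁻⁸) = 2.382×10⁶ m²/s².
v = 1543 m/s.

v ≈ 1543 m/s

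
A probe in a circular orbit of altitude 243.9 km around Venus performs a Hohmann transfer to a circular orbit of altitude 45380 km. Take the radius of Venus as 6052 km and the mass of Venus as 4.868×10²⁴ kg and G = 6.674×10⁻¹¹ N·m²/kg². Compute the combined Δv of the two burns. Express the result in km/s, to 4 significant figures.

Δv_total ≈ 3.745 km/s

μ = GM = 6.674×10⁻¹¹ × 4.868×10²⁴ = 3.249×10¹⁴ m³/s².
r₁ = 6052 + 243.9 = 6295.9 km = 6.2959×10⁶ m.
r₂ = 6052 + 45380 = 51432 km = 5.1432×10⁷ m.
Transfer ellipse a_t = (r₁ + r₂)/2 = 2.886×10⁷ m.
At r₁: circular v_c1 = √(μ/r₁) = 7184 m/s; transfer-periapsis v_p = √[μ(2/r₁ − 1/a_t)] = 9589 m/s.
Δv₁ = v_p − v_c1 = 2406 m/s.
At r₂: circular v_c2 = √(μ/r₂) = 2513 m/s; transfer-apoapsis v_a = √[μ(2/r₂ − 1/a_t)] = 1174 m/s.
Δv₂ = v_c2 − v_a = 1340 m/s.
Total Δv = Δv₁ + Δv₂ = 3745 m/s = 3.745 km/s.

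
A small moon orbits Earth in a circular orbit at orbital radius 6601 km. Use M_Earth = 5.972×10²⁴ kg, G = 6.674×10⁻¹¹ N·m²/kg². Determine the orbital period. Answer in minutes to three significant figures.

T ≈ 89.0 minutes

μ = GM = 6.674×10⁻¹¹ × 5.972×10²⁴ = 3.986×10¹⁴ m³/s².
r = 6601 km = 6.601×10⁶ m.
Kepler's third law: T = 2π√(r³/μ) = 2π√((6.601×10⁶)³ / 3.986×10¹⁴).
r³/μ = 7.216×10⁵ s², so T = 2π × 8.495×10² = 5.338×10³ s.
Converting: 5.338×10³ s ÷ 60.00 = 88.96 minutes.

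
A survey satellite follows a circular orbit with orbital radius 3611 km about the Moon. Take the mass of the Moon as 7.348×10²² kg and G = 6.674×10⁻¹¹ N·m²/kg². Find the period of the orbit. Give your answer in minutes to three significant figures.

μ = GM = 6.674×10⁻¹¹ × 7.348×10²² = 4.904×10¹² m³/s².
r = 3611 km = 3.611×10⁶ m.
Kepler's third law: T = 2π√(r³/μ) = 2π√((3.611×10⁶)³ / 4.904×10¹²).
r³/μ = 9.601×10⁶ s², so T = 2π × 3.099×10³ = 1.947×10⁴ s.
Converting: 1.947×10⁴ s ÷ 60.00 = 324.5 minutes.

T ≈ 324 minutes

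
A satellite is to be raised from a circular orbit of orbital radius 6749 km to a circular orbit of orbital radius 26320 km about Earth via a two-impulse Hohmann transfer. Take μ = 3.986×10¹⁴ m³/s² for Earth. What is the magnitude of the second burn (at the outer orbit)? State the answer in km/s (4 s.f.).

Δv ≈ 1.405 km/s

r₁ = 6749 km = 6.749×10⁶ m.
r₂ = 26320 km = 2.632×10⁷ m.
Transfer ellipse a_t = (r₁ + r₂)/2 = 1.653×10⁷ m.
At r₁: circular v_c1 = √(μ/r₁) = 7685 m/s; transfer-perigee v_p = √[μ(2/r₁ − 1/a_t)] = 9696 m/s.
At r₂: circular v_c2 = √(μ/r₂) = 3892 m/s; transfer-apogee v_a = √[μ(2/r₂ − 1/a_t)] = 2486 m/s.
Δv₂ = v_c2 − v_a = 1405 m/s.
= 1.405 km/s.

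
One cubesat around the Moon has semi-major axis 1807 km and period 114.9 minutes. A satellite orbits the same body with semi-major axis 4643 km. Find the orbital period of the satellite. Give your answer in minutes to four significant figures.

T₂ ≈ 473.2 minutes

Kepler's third law: T² ∝ a³, so T₂ = T₁ (a₂/a₁)^(3/2).
a₂/a₁ = 2.569, (a₂/a₁)^(3/2) = 4.119.
T₂ = 114.9 × 4.119 = 473.2 minutes.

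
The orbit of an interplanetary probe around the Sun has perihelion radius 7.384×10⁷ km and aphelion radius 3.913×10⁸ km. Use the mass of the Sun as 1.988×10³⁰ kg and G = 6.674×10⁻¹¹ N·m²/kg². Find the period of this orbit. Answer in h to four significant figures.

T ≈ 16990 h

μ = GM = 6.674×10⁻¹¹ × 1.988×10³⁰ = 1.327×10²⁰ m³/s².
Semi-major axis a = (r_p + r_a)/2 = (7.3840×10⁷ + 3.9130×10⁸)/2 = 2.3257×10⁸ km = 2.326×10¹¹ m.
By Kepler's third law T = 2π√(a³/μ) = 2π × 9.737×10⁶ = 6.118×10⁷ s.
= 16990 h.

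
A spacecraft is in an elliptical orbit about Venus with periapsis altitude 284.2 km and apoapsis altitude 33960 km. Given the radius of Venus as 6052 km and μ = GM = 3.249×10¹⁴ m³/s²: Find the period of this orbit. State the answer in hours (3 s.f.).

T ≈ 10.8 hours

r_p = 6052 + 284.2 = 6336.2 km = 6.3362×10⁶ m.
r_a = 6052 + 33960 = 40012 km = 4.0012×10⁷ m.
Semi-major axis a = (r_p + r_a)/2 = (6336.2 + 40012)/2 = 23174 km = 2.317×10⁷ m.
By Kepler's third law T = 2π√(a³/μ) = 2π × 6.189×10³ = 3.889×10⁴ s.
= 10.80 hours.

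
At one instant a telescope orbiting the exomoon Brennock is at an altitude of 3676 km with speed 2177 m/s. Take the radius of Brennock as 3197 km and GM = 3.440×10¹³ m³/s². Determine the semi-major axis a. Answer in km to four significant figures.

a ≈ 6526 km

r = 3197 + 3676 = 6873.0 km = 6.873×10⁶ m.
Specific orbital energy ε = v²/2 − μ/r = (2177)²/2 − 3.440×10¹³/6.873×10⁶ = -2.635×10⁶ J/kg.
Since ε = −μ/(2a), a = −μ/(2ε) = 6.526×10⁶ m = 6526.5 km.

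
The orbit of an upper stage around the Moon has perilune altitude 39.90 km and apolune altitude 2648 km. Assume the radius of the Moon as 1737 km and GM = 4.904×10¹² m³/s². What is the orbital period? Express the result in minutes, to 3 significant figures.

r_p = 1737 + 39.90 = 1776.9 km = 1.7769×10⁶ m.
r_a = 1737 + 2648 = 4385.0 km = 4.3850×10⁶ m.
Semi-major axis a = (r_p + r_a)/2 = (1776.9 + 4385.0)/2 = 3080.9 km = 3.081×10⁶ m.
By Kepler's third law T = 2π√(a³/μ) = 2π × 2.442×10³ = 1.534×10⁴ s.
= 255.7 minutes.

T ≈ 256 minutes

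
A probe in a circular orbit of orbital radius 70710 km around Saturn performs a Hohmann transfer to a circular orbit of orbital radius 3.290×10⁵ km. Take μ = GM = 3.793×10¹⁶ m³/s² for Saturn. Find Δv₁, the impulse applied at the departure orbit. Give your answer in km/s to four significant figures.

Δv ≈ 6.555 km/s

r₁ = 70710 km = 7.071×10⁷ m.
r₂ = 3.290×10⁵ km = 3.290×10⁸ m.
Transfer ellipse a_t = (r₁ + r₂)/2 = 1.999×10⁸ m.
At r₁: circular v_c1 = √(μ/r₁) = 23160 m/s; transfer-perikrone v_p = √[μ(2/r₁ − 1/a_t)] = 29720 m/s.
Δv₁ = v_p − v_c1 = 6555 m/s.
= 6.555 km/s.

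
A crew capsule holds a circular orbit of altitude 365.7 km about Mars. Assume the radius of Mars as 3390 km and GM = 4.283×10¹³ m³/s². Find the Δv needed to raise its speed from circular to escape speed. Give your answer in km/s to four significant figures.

Δv ≈ 1.399 km/s

r = 3390 + 365.7 = 3755.7 km = 3.7557×10⁶ m.
Circular speed v_c = √(μ/r) = 3377 m/s.
Escape speed v_esc = √(2μ/r) = √2 × v_c = 4776 m/s.
Δv = v_esc − v_c = 1399 m/s = 1.399 km/s.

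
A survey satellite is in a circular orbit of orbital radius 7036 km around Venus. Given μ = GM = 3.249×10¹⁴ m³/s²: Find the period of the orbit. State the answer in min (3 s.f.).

r = 7036 km = 7.036×10⁶ m.
Kepler's third law: T = 2π√(r³/μ) = 2π√((7.036×10⁶)³ / 3.249×10¹⁴).
r³/μ = 1.072×10⁶ s², so T = 2π × 1.035×10³ = 6.506×10³ s.
Converting: 6.506×10³ s ÷ 60.00 = 108.4 min.

T ≈ 108 min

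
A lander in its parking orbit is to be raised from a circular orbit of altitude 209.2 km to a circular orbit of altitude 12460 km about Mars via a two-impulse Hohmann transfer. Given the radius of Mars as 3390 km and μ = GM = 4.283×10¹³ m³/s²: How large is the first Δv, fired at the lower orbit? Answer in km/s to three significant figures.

Δv ≈ 0.954 km/s

r₁ = 3390 + 209.2 = 3599.2 km = 3.5992×10⁶ m.
r₂ = 3390 + 12460 = 15850 km = 1.5850×10⁷ m.
Transfer ellipse a_t = (r₁ + r₂)/2 = 9.725×10⁶ m.
At r₁: circular v_c1 = √(μ/r₁) = 3450 m/s; transfer-periapsis v_p = √[μ(2/r₁ − 1/a_t)] = 4404 m/s.
Δv₁ = v_p − v_c1 = 954.4 m/s.
= 0.9544 km/s.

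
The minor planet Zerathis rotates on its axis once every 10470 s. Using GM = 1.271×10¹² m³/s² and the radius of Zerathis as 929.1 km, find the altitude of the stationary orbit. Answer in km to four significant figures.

h_sync ≈ 593.4 km

A synchronous orbit has period T, so by Kepler's third law a = (μT²/4π²)^(1/3).
μT²/4π² = 1.271×10¹² × (1.047×10⁴)² / 39.48 = 3.529×10¹⁸ m³.
a = 1.523×10⁶ m = 1522.5 km.
Altitude h = a − R = 1522.5 − 929.1 = 593.41 km.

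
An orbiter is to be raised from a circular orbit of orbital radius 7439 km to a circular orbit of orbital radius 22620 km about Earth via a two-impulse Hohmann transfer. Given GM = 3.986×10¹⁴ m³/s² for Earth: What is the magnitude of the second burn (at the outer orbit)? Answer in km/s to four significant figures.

Δv ≈ 1.245 km/s

r₁ = 7439 km = 7.439×10⁶ m.
r₂ = 22620 km = 2.262×10⁷ m.
Transfer ellipse a_t = (r₁ + r₂)/2 = 1.503×10⁷ m.
At r₁: circular v_c1 = √(μ/r₁) = 7320 m/s; transfer-perigee v_p = √[μ(2/r₁ − 1/a_t)] = 8980 m/s.
At r₂: circular v_c2 = √(μ/r₂) = 4198 m/s; transfer-apogee v_a = √[μ(2/r₂ − 1/a_t)] = 2953 m/s.
Δv₂ = v_c2 − v_a = 1245 m/s.
= 1.245 km/s.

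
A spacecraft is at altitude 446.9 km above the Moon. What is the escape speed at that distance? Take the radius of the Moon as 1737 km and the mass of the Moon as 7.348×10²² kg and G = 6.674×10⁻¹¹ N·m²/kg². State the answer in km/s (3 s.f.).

μ = GM = 6.674×10⁻¹¹ × 7.348×10²² = 4.904×10¹² m³/s².
r = 1737 + 446.9 = 2183.9 km = 2.1839×10⁶ m.
Escape speed v_esc = √(2μ/r) = √(2 × 4.904×10¹² / 2.184×10⁶) = √(4.491×10⁶) = 2119 m/s.
= 2.119 km/s.

v_esc ≈ 2.12 km/s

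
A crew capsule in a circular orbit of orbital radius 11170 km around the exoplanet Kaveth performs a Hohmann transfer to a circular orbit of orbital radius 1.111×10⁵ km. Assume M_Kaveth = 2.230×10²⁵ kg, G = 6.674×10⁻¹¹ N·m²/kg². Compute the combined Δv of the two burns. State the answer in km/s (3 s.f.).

Δv_total ≈ 6.11 km/s

μ = GM = 6.674×10⁻¹¹ × 2.230×10²⁵ = 1.488×10¹⁵ m³/s².
r₁ = 11170 km = 1.117×10⁷ m.
r₂ = 1.111×10⁵ km = 1.111×10⁸ m.
Transfer ellipse a_t = (r₁ + r₂)/2 = 6.114×10⁷ m.
At r₁: circular v_c1 = √(μ/r₁) = 11540 m/s; transfer-periapsis v_p = √[μ(2/r₁ − 1/a_t)] = 15560 m/s.
Δv₁ = v_p − v_c1 = 4018 m/s.
At r₂: circular v_c2 = √(μ/r₂) = 3660 m/s; transfer-apoapsis v_a = √[μ(2/r₂ − 1/a_t)] = 1564 m/s.
Δv₂ = v_c2 − v_a = 2096 m/s.
Total Δv = Δv₁ + Δv₂ = 6113 m/s = 6.113 km/s.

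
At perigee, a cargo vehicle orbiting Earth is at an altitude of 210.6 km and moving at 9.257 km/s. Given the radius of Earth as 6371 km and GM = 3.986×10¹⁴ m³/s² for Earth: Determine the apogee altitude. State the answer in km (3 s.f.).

r_p = 6371 + 210.6 = 6581.6 km = 6.582×10⁶ m.
Specific energy ε = v²/2 − μ/r = -1.772×10⁷ J/kg, so a = −μ/(2ε) = 1.125×10⁷ m.
The apsides satisfy r_p + r_a = 2a, so the apogee radius is 2a − r_p = 1.592×10⁷ m = 15917 km.
Apogee altitude = 15917 − 6371 = 9545.9 km.

apogee altitude ≈ 9550 km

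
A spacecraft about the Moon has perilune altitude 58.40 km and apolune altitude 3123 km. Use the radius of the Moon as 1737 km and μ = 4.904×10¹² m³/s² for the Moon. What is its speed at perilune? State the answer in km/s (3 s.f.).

v ≈ 2.00 km/s

r_p = 1737 + 58.40 = 1795.4 km = 1.7954×10⁶ m.
r_a = 1737 + 3123 = 4860.0 km = 4.8600×10⁶ m.
Semi-major axis a = (r_p + r_a)/2 = 3327.7 km = 3.328×10⁶ m.
Vis-viva: v² = μ(2/r − 1/a) = 4.904×10¹² × (1.114×10⁻⁶ − 3.005×10⁻⁷) = 3.989×10⁶ m²/s².
v = 1997 m/s = 1.997 km/s.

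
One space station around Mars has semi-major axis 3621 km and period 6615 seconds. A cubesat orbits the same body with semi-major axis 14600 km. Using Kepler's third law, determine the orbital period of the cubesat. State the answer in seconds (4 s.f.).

Kepler's third law: T² ∝ a³, so T₂ = T₁ (a₂/a₁)^(3/2).
a₂/a₁ = 4.032, (a₂/a₁)^(3/2) = 8.096.
T₂ = 6615 × 8.096 = 53560 seconds.

T₂ ≈ 53560 seconds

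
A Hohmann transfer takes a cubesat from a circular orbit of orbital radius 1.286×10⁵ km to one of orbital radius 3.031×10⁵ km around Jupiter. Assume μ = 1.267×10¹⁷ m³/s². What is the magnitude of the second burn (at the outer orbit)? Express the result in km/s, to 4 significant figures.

Δv ≈ 4.664 km/s

r₁ = 1.286×10⁵ km = 1.286×10⁸ m.
r₂ = 3.031×10⁵ km = 3.031×10⁸ m.
Transfer ellipse a_t = (r₁ + r₂)/2 = 2.158×10⁸ m.
At r₁: circular v_c1 = √(μ/r₁) = 31390 m/s; transfer-perijove v_p = √[μ(2/r₁ − 1/a_t)] = 37200 m/s.
At r₂: circular v_c2 = √(μ/r₂) = 20450 m/s; transfer-apojove v_a = √[μ(2/r₂ − 1/a_t)] = 15780 m/s.
Δv₂ = v_c2 − v_a = 4664 m/s.
= 4.664 km/s.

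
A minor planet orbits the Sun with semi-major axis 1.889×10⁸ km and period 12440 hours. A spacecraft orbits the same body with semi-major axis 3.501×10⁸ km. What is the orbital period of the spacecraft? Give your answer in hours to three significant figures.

Kepler's third law: T² ∝ a³, so T₂ = T₁ (a₂/a₁)^(3/2).
a₂/a₁ = 1.853, (a₂/a₁)^(3/2) = 2.523.
T₂ = 12440 × 2.523 = 31390 hours.

T₂ ≈ 31400 hours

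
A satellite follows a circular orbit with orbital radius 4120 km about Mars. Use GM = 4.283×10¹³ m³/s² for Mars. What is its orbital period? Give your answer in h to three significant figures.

T ≈ 2.23 h

r = 4120 km = 4.120×10⁶ m.
Kepler's third law: T = 2π√(r³/μ) = 2π√((4.120×10⁶)³ / 4.283×10¹³).
r³/μ = 1.633×10⁶ s², so T = 2π × 1.278×10³ = 8.029×10³ s.
Converting: 8.029×10³ s ÷ 3600 = 2.230 h.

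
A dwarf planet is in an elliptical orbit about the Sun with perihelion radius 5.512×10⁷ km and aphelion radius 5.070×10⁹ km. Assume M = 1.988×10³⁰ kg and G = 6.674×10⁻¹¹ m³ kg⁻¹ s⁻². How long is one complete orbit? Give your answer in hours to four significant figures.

μ = GM = 6.674×10⁻¹¹ × 1.988×10³⁰ = 1.327×10²⁰ m³/s².
Semi-major axis a = (r_p + r_a)/2 = (5.5120×10⁷ + 5.0700×10⁹)/2 = 2.5626×10⁹ km = 2.563×10¹² m.
By Kepler's third law T = 2π√(a³/μ) = 2π × 3.561×10⁸ = 2.238×10⁹ s.
= 6.216×10⁵ hours.

T ≈ 621600 hours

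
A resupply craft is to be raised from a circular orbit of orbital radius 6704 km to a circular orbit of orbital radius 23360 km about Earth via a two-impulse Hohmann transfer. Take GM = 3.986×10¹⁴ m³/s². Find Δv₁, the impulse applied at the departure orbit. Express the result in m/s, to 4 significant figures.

r₁ = 6704 km = 6.704×10⁶ m.
r₂ = 23360 km = 2.336×10⁷ m.
Transfer ellipse a_t = (r₁ + r₂)/2 = 1.503×10⁷ m.
At r₁: circular v_c1 = √(μ/r₁) = 7711 m/s; transfer-perigee v_p = √[μ(2/r₁ − 1/a_t)] = 9612 m/s.
Δv₁ = v_p − v_c1 = 1902 m/s.

Δv ≈ 1902 m/s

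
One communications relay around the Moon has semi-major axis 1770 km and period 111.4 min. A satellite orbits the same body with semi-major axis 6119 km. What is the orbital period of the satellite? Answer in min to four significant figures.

Kepler's third law: T² ∝ a³, so T₂ = T₁ (a₂/a₁)^(3/2).
a₂/a₁ = 3.457, (a₂/a₁)^(3/2) = 6.428.
T₂ = 111.4 × 6.428 = 716.1 min.

T₂ ≈ 716.1 min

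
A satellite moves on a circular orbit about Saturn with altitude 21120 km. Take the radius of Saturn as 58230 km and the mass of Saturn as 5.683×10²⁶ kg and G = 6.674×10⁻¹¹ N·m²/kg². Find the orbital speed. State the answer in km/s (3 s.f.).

μ = GM = 6.674×10⁻¹¹ × 5.683×10²⁶ = 3.793×10¹⁶ m³/s².
r = 58230 + 21120 = 79350 km = 7.9350×10⁷ m.
For a circular orbit v = √(μ/r) = √(3.793×10¹⁶ / 7.935×10⁷) = √(4.780×10⁸) = 21860 m/s.
That is 21.86 km/s.

v ≈ 21.9 km/s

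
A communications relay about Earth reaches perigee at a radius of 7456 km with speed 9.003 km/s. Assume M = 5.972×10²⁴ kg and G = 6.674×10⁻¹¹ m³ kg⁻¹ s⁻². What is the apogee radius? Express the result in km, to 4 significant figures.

μ = GM = 6.674×10⁻¹¹ × 5.972×10²⁴ = 3.986×10¹⁴ m³/s².
r_p = 7.456×10⁶ m.
Specific energy ε = v²/2 − μ/r = -1.293×10⁷ J/kg, so a = −μ/(2ε) = 1.541×10⁷ m.
The apsides satisfy r_p + r_a = 2a, so the apogee radius is 2a − r_p = 2.337×10⁷ m = 23371 km.

apogee radius ≈ 23370 km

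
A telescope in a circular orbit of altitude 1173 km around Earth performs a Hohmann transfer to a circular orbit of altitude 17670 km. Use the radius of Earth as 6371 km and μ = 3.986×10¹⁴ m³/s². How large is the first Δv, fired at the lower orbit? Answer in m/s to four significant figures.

r₁ = 6371 + 1173 = 7544.0 km = 7.5440×10⁶ m.
r₂ = 6371 + 17670 = 24041 km = 2.4041×10⁷ m.
Transfer ellipse a_t = (r₁ + r₂)/2 = 1.579×10⁷ m.
At r₁: circular v_c1 = √(μ/r₁) = 7269 m/s; transfer-perigee v_p = √[μ(2/r₁ − 1/a_t)] = 8968 m/s.
Δv₁ = v_p − v_c1 = 1700 m/s.

Δv ≈ 1700 m/s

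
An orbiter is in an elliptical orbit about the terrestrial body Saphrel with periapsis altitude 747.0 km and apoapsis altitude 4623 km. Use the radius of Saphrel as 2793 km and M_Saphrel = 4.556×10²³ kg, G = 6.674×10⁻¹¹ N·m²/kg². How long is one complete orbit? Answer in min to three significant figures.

μ = GM = 6.674×10⁻¹¹ × 4.556×10²³ = 3.041×10¹³ m³/s².
r_p = 2793 + 747.0 = 3540.0 km = 3.5400×10⁶ m.
r_a = 2793 + 4623 = 7416.0 km = 7.4160×10⁶ m.
Semi-major axis a = (r_p + r_a)/2 = (3540.0 + 7416.0)/2 = 5478.0 km = 5.478×10⁶ m.
By Kepler's third law T = 2π√(a³/μ) = 2π × 2.325×10³ = 1.461×10⁴ s.
= 243.5 min.

T ≈ 243 min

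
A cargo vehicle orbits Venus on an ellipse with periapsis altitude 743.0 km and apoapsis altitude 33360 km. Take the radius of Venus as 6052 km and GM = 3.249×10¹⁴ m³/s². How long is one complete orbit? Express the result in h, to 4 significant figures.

T ≈ 10.75 h

r_p = 6052 + 743.0 = 6795.0 km = 6.7950×10⁶ m.
r_a = 6052 + 33360 = 39412 km = 3.9412×10⁷ m.
Semi-major axis a = (r_p + r_a)/2 = (6795.0 + 39412)/2 = 23104 km = 2.310×10⁷ m.
By Kepler's third law T = 2π√(a³/μ) = 2π × 6.161×10³ = 3.871×10⁴ s.
= 10.75 h.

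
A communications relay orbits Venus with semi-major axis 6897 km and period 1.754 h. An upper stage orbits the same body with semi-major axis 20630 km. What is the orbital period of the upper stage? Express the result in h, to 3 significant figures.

T₂ ≈ 9.07 h

Kepler's third law: T² ∝ a³, so T₂ = T₁ (a₂/a₁)^(3/2).
a₂/a₁ = 2.991, (a₂/a₁)^(3/2) = 5.173.
T₂ = 1.754 × 5.173 = 9.074 h.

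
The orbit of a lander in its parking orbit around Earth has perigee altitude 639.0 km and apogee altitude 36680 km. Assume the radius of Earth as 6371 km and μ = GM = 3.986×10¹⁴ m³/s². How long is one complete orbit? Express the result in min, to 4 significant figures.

T ≈ 656.8 min

r_p = 6371 + 639.0 = 7010.0 km = 7.0100×10⁶ m.
r_a = 6371 + 36680 = 43051 km = 4.3051×10⁷ m.
Semi-major axis a = (r_p + r_a)/2 = (7010.0 + 43051)/2 = 25030 km = 2.503×10⁷ m.
By Kepler's third law T = 2π√(a³/μ) = 2π × 6.272×10³ = 3.941×10⁴ s.
= 656.8 min.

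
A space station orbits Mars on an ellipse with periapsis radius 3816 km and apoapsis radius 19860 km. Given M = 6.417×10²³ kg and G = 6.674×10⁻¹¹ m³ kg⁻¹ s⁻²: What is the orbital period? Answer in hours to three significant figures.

T ≈ 10.9 hours

μ = GM = 6.674×10⁻¹¹ × 6.417×10²³ = 4.283×10¹³ m³/s².
Semi-major axis a = (r_p + r_a)/2 = (3816.0 + 19860)/2 = 11838 km = 1.184×10⁷ m.
By Kepler's third law T = 2π√(a³/μ) = 2π × 6.224×10³ = 3.911×10⁴ s.
= 10.86 hours.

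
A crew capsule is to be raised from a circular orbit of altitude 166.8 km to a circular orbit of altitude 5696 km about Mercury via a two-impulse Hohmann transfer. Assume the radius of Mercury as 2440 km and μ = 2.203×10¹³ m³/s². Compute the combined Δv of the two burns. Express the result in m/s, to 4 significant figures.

Δv_total ≈ 1170 m/s

r₁ = 2440 + 166.8 = 2606.8 km = 2.6068×10⁶ m.
r₂ = 2440 + 5696 = 8136.0 km = 8.1360×10⁶ m.
Transfer ellipse a_t = (r₁ + r₂)/2 = 5.371×10⁶ m.
At r₁: circular v_c1 = √(μ/r₁) = 2907 m/s; transfer-periherm v_p = √[μ(2/r₁ − 1/a_t)] = 3578 m/s.
Δv₁ = v_p − v_c1 = 670.7 m/s.
At r₂: circular v_c2 = √(μ/r₂) = 1646 m/s; transfer-apoherm v_a = √[μ(2/r₂ − 1/a_t)] = 1146 m/s.
Δv₂ = v_c2 − v_a = 499.2 m/s.
Total Δv = Δv₁ + Δv₂ = 1170 m/s.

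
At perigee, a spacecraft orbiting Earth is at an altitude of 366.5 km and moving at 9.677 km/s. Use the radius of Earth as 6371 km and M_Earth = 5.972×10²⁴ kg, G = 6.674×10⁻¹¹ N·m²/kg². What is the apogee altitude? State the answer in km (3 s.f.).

apogee altitude ≈ 19200 km

μ = GM = 6.674×10⁻¹¹ × 5.972×10²⁴ = 3.986×10¹⁴ m³/s².
r_p = 6371 + 366.5 = 6737.5 km = 6.738×10⁶ m.
Specific energy ε = v²/2 − μ/r = -1.233×10⁷ J/kg, so a = −μ/(2ε) = 1.616×10⁷ m.
The apsides satisfy r_p + r_a = 2a, so the apogee radius is 2a − r_p = 2.557×10⁷ m = 25575 km.
Apogee altitude = 25575 − 6371 = 19204 km.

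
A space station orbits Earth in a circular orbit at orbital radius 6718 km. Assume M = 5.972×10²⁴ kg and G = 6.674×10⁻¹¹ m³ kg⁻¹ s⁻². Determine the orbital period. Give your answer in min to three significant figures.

μ = GM = 6.674×10⁻¹¹ × 5.972×10²⁴ = 3.986×10¹⁴ m³/s².
r = 6718 km = 6.718×10⁶ m.
Kepler's third law: T = 2π√(r³/μ) = 2π√((6.718×10⁶)³ / 3.986×10¹⁴).
r³/μ = 7.607×10⁵ s², so T = 2π × 8.722×10² = 5.480×10³ s.
Converting: 5.480×10³ s ÷ 60.00 = 91.33 min.

T ≈ 91.3 min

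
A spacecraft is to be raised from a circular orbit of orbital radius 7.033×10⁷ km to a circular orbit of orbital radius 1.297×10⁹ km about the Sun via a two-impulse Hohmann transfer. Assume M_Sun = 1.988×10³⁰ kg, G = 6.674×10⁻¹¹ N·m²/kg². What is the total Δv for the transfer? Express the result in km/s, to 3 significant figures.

Δv_total ≈ 23.3 km/s

μ = GM = 6.674×10⁻¹¹ × 1.988×10³⁰ = 1.327×10²⁰ m³/s².
r₁ = 7.033×10⁷ km = 7.033×10¹⁰ m.
r₂ = 1.297×10⁹ km = 1.297×10¹² m.
Transfer ellipse a_t = (r₁ + r₂)/2 = 6.837×10¹¹ m.
At r₁: circular v_c1 = √(μ/r₁) = 43430 m/s; transfer-perihelion v_p = √[μ(2/r₁ − 1/a_t)] = 59820 m/s.
Δv₁ = v_p − v_c1 = 16390 m/s.
At r₂: circular v_c2 = √(μ/r₂) = 10110 m/s; transfer-aphelion v_a = √[μ(2/r₂ − 1/a_t)] = 3244 m/s.
Δv₂ = v_c2 − v_a = 6870 m/s.
Total Δv = Δv₁ + Δv₂ = 23260 m/s = 23.26 km/s.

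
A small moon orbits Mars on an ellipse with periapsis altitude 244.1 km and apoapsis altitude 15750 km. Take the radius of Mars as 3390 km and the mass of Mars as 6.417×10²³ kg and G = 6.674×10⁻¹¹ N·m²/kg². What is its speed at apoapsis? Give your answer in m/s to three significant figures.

v ≈ 845 m/s

μ = GM = 6.674×10⁻¹¹ × 6.417×10²³ = 4.283×10¹³ m³/s².
r_p = 3390 + 244.1 = 3634.1 km = 3.6341×10⁶ m.
r_a = 3390 + 15750 = 19140 km = 1.9140×10⁷ m.
Semi-major axis a = (r_p + r_a)/2 = 11387 km = 1.139×10⁷ m.
Vis-viva: v² = μ(2/r − 1/a) = 4.283×10¹³ × (1.045×10⁻⁷ − 8.782×10⁻⁸) = 7.141×10⁵ m²/s².
v = 845.0 m/s.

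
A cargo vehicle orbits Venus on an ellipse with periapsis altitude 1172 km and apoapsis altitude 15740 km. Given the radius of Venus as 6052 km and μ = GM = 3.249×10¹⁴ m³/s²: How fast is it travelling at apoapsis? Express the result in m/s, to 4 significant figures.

v ≈ 2725 m/s

r_p = 6052 + 1172 = 7224.0 km = 7.2240×10⁶ m.
r_a = 6052 + 15740 = 21792 km = 2.1792×10⁷ m.
Semi-major axis a = (r_p + r_a)/2 = 14508 km = 1.451×10⁷ m.
Vis-viva: v² = μ(2/r − 1/a) = 3.249×10¹⁴ × (9.178×10⁻⁸ − 6.893×10⁻⁸) = 7.424×10⁶ m²/s².
v = 2725 m/s.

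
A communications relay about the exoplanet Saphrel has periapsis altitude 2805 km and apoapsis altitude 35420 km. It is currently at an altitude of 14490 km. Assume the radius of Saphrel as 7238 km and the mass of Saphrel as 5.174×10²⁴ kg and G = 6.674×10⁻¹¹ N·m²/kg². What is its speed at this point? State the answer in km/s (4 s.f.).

v ≈ 4.322 km/s

μ = GM = 6.674×10⁻¹¹ × 5.174×10²⁴ = 3.453×10¹⁴ m³/s².
r_p = 7238 + 2805 = 10043 km = 1.0043×10⁷ m.
r_a = 7238 + 35420 = 42658 km = 4.2658×10⁷ m.
r = 7238 + 14490 = 21728 km = 2.173×10⁷ m.
Semi-major axis a = (r_p + r_a)/2 = 26350 km = 2.635×10⁷ m.
Vis-viva: v² = μ(2/r − 1/a) = 3.453×10¹⁴ × (9.205×10⁻⁸ − 3.795×10⁻⁸) = 1.868×10⁷ m²/s².
v = 4322 m/s = 4.322 km/s.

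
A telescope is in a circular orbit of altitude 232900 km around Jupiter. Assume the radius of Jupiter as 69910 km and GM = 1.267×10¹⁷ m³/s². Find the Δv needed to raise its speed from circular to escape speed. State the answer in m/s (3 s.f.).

Δv ≈ 8470 m/s

r = 69910 + 232900 = 302810 km = 3.0281×10⁸ m.
Circular speed v_c = √(μ/r) = 20460 m/s.
Escape speed v_esc = √(2μ/r) = √2 × v_c = 28930 m/s.
Δv = v_esc − v_c = 8473 m/s.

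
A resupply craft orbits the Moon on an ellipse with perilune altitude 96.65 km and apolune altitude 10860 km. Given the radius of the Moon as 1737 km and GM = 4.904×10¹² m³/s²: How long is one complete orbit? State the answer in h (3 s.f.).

T ≈ 15.3 h

r_p = 1737 + 96.65 = 1833.7 km = 1.8336×10⁶ m.
r_a = 1737 + 10860 = 12597 km = 1.2597×10⁷ m.
Semi-major axis a = (r_p + r_a)/2 = (1833.7 + 12597)/2 = 7215.3 km = 7.215×10⁶ m.
By Kepler's third law T = 2π√(a³/μ) = 2π × 8.752×10³ = 5.499×10⁴ s.
= 15.28 h.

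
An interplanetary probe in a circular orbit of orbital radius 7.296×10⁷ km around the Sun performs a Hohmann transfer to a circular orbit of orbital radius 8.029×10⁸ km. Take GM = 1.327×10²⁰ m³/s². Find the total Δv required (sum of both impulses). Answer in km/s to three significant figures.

r₁ = 7.296×10⁷ km = 7.296×10¹⁰ m.
r₂ = 8.029×10⁸ km = 8.029×10¹¹ m.
Transfer ellipse a_t = (r₁ + r₂)/2 = 4.379×10¹¹ m.
At r₁: circular v_c1 = √(μ/r₁) = 42650 m/s; transfer-perihelion v_p = √[μ(2/r₁ − 1/a_t)] = 57750 m/s.
Δv₁ = v_p − v_c1 = 15100 m/s.
At r₂: circular v_c2 = √(μ/r₂) = 12860 m/s; transfer-aphelion v_a = √[μ(2/r₂ − 1/a_t)] = 5247 m/s.
Δv₂ = v_c2 − v_a = 7609 m/s.
Total Δv = Δv₁ + Δv₂ = 22710 m/s = 22.71 km/s.

Δv_total ≈ 22.7 km/s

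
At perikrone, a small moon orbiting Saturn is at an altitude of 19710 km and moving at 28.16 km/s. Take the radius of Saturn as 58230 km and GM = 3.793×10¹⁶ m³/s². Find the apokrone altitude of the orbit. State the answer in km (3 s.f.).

apokrone altitude ≈ 2.85×10⁵ km

r_p = 58230 + 19710 = 77940 km = 7.794×10⁷ m.
Specific energy ε = v²/2 − μ/r = -9.016×10⁷ J/kg, so a = −μ/(2ε) = 2.103×10⁸ m.
The apsides satisfy r_p + r_a = 2a, so the apokrone radius is 2a − r_p = 3.427×10⁸ m = 3.4274×10⁵ km.
Apokrone altitude = 3.4274×10⁵ − 58230 = 2.8451×10⁵ km.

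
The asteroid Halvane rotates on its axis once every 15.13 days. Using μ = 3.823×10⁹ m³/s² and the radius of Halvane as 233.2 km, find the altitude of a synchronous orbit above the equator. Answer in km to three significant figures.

T = 15.13 days = 1.307×10⁶ s.
A synchronous orbit has period T, so by Kepler's third law a = (μT²/4π²)^(1/3).
μT²/4π² = 3.823×10⁹ × (1.307×10⁶)² / 39.48 = 1.655×10²⁰ m³.
a = 5.490×10⁶ m = 5490.1 km.
Altitude h = a − R = 5490.1 − 233.2 = 5256.9 km.

h_sync ≈ 5260 km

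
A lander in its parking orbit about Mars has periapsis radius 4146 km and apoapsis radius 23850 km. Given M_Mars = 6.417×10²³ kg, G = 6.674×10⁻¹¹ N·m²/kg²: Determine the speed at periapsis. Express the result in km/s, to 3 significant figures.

v ≈ 4.20 km/s

μ = GM = 6.674×10⁻¹¹ × 6.417×10²³ = 4.283×10¹³ m³/s².
Semi-major axis a = (r_p + r_a)/2 = 13998 km = 1.400×10⁷ m.
Vis-viva: v² = μ(2/r − 1/a) = 4.283×10¹³ × (4.824×10⁻⁷ − 7.144×10⁻⁸) = 1.760×10⁷ m²/s².
v = 4195 m/s = 4.195 km/s.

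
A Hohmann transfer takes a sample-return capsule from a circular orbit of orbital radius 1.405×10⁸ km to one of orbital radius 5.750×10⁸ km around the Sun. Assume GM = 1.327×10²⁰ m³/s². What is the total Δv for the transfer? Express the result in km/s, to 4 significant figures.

Δv_total ≈ 13.90 km/s

r₁ = 1.405×10⁸ km = 1.405×10¹¹ m.
r₂ = 5.750×10⁸ km = 5.750×10¹¹ m.
Transfer ellipse a_t = (r₁ + r₂)/2 = 3.578×10¹¹ m.
At r₁: circular v_c1 = √(μ/r₁) = 30730 m/s; transfer-perihelion v_p = √[μ(2/r₁ − 1/a_t)] = 38960 m/s.
Δv₁ = v_p − v_c1 = 8230 m/s.
At r₂: circular v_c2 = √(μ/r₂) = 15190 m/s; transfer-aphelion v_a = √[μ(2/r₂ − 1/a_t)] = 9520 m/s.
Δv₂ = v_c2 − v_a = 5671 m/s.
Total Δv = Δv₁ + Δv₂ = 13900 m/s = 13.90 km/s.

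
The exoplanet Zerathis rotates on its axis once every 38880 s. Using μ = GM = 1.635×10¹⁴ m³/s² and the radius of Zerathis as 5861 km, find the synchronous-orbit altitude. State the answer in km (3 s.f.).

h_sync ≈ 12600 km

A synchronous orbit has period T, so by Kepler's third law a = (μT²/4π²)^(1/3).
μT²/4π² = 1.635×10¹⁴ × (3.888×10⁴)² / 39.48 = 6.261×10²¹ m³.
a = 1.843×10⁷ m = 18430 km.
Altitude h = a − R = 18430 − 5861 = 12569 km.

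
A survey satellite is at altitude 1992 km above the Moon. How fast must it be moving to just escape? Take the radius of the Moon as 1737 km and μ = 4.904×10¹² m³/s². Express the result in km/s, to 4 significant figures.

r = 1737 + 1992 = 3729.0 km = 3.7290×10⁶ m.
Escape speed v_esc = √(2μ/r) = √(2 × 4.904×10¹² / 3.729×10⁶) = √(2.630×10⁶) = 1622 m/s.
= 1.622 km/s.

v_esc ≈ 1.622 km/s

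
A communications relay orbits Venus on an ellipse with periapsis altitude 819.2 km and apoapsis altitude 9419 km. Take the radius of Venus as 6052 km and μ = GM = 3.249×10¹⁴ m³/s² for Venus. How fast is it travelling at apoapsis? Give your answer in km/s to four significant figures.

v ≈ 3.594 km/s

r_p = 6052 + 819.2 = 6871.2 km = 6.8712×10⁶ m.
r_a = 6052 + 9419 = 15471 km = 1.5471×10⁷ m.
Semi-major axis a = (r_p + r_a)/2 = 11171 km = 1.117×10⁷ m.
Vis-viva: v² = μ(2/r − 1/a) = 3.249×10¹⁴ × (1.293×10⁻⁷ − 8.952×10⁻⁸) = 1.292×10⁷ m²/s².
v = 3594 m/s = 3.594 km/s.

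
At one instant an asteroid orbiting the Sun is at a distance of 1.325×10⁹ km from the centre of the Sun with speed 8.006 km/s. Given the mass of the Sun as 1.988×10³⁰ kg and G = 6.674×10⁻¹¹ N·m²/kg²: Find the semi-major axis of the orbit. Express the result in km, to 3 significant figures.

μ = GM = 6.674×10⁻¹¹ × 1.988×10³⁰ = 1.327×10²⁰ m³/s².
r = 1.325×10¹² m.
Vis-viva rearranged: 1/a = 2/r − v²/μ = 1.509×10⁻¹² − 4.831×10⁻¹³ = 1.026×10⁻¹² m⁻¹.
a = 9.743×10¹¹ m = 9.7433×10⁸ km.

a ≈ 9.74×10⁸ km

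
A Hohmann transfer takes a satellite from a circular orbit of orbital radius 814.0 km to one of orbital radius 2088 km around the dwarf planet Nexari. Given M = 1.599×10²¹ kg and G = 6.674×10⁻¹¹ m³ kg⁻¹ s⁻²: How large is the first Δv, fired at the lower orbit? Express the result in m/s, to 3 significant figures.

μ = GM = 6.674×10⁻¹¹ × 1.599×10²¹ = 1.067×10¹¹ m³/s².
r₁ = 814.0 km = 8.140×10⁵ m.
r₂ = 2088 km = 2.088×10⁶ m.
Transfer ellipse a_t = (r₁ + r₂)/2 = 1.451×10⁶ m.
At r₁: circular v_c1 = √(μ/r₁) = 362.1 m/s; transfer-periapsis v_p = √[μ(2/r₁ − 1/a_t)] = 434.3 m/s.
Δv₁ = v_p − v_c1 = 72.27 m/s.

Δv ≈ 72.3 m/s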